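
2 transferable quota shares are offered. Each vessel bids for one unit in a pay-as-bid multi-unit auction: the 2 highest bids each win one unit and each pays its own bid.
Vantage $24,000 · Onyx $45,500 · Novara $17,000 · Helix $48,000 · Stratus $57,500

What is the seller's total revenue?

Sorting: 57,500 (Stratus), 48,000 (Helix), 45,500 (Onyx), 24,000 (Vantage), …
The 2 highest are Stratus, Helix.
Total revenue = 57,500 + 48,000 = $105,500.

Total revenue: $105,500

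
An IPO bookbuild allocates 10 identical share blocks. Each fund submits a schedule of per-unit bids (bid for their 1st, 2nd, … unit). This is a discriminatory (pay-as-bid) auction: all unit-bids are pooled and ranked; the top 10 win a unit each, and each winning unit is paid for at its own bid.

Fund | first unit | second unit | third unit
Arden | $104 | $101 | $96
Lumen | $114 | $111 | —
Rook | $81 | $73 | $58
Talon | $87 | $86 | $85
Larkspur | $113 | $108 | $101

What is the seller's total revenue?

All unit-bids, highest first — top 10: 114 (Lumen-1), 113 (Larkspur-1), 111 (Lumen-2), 108 (Larkspur-2), 104 (Arden-1), 101 (Arden-2), 101 (Larkspur-3), 96 (Arden-3), 87 (Talon-1), 86 (Talon-2)
Next rejected bid: $85 (not a price — pay-as-bid).
Each winning unit pays its own bid.
Revenue = 114 + 113 + 111 + 108 + 104 + 101 + 101 + 96 + 87 + 86 = $1,021.

Total revenue: $1,021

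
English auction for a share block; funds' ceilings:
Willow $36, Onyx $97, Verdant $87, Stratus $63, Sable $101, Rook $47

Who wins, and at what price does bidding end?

Sable wins at $97

Ascending (English) auction: the price rises until one bidder remains; the winner pays the price at which the last rival dropped out.
Sorting limits: 101 (Sable) > 97 (Onyx) > 87 (Verdant) > 63 (Stratus) > 47 (Rook) > 36 (Willow)
Bidding ends when Onyx exits at $97; Sable takes it.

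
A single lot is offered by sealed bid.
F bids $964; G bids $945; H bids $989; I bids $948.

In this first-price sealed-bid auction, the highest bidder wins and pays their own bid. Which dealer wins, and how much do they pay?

Sorting bids: 989 (H) > 964 (F) > 948 (I) > 945 (G)
First-price: H pays what they bid, $989.

H pays $989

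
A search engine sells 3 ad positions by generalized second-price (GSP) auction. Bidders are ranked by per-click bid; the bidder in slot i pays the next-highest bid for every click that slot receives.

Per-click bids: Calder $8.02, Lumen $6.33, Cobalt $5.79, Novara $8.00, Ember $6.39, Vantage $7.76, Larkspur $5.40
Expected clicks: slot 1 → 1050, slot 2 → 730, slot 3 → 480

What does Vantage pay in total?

Vantage pays $3067.20

Sorting advertisers: $8.02 (Calder) > $8.00 (Novara) > $7.76 (Vantage) > $6.39 (Ember) > …
Vantage holds slot 3 → pays next bid $6.39 × 480 clicks = $3067.20.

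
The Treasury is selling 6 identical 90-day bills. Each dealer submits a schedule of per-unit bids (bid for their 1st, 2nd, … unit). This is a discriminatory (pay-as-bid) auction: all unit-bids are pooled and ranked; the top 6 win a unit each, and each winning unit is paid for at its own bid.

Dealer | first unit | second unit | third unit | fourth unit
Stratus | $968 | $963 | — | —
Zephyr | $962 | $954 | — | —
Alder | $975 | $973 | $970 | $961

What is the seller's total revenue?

Pooled unit-bids ranked (top 6): 975 (Alder-1), 973 (Alder-2), 970 (Alder-3), 968 (Stratus-1), 963 (Stratus-2), 962 (Zephyr-1)
Next rejected bid: $961 (not a price — pay-as-bid).
Each winning unit pays its own bid.
Revenue = 975 + 973 + 970 + 968 + 963 + 962 = $5,811.

Total revenue: $5,811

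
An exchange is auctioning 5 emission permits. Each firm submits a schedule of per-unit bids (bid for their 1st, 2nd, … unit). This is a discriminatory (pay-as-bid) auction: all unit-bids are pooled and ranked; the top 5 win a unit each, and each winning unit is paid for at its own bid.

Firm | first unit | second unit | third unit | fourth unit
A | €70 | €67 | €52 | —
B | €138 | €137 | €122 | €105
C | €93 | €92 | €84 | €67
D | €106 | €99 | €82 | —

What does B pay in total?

B pays €502

Pooled unit-bids ranked (top 5): 138 (B-1), 137 (B-2), 122 (B-3), 106 (D-1), 105 (B-4)
Next rejected bid: €99 (not a price — pay-as-bid).
B's winning unit-bids: 138 + 137 + 122 + 105 = €502.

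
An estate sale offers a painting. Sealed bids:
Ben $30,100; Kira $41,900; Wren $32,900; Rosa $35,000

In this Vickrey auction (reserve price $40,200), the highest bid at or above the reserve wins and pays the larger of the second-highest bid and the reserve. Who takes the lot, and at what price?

Bids ranked: 41,900 (Kira) > 35,000 (Rosa) > 32,900 (Wren) > 30,100 (Ben)
Kira has the top bid at or above the reserve ($41,900).
max(second-highest $35,000, reserve $40,200) = $40,200.

Kira pays $40,200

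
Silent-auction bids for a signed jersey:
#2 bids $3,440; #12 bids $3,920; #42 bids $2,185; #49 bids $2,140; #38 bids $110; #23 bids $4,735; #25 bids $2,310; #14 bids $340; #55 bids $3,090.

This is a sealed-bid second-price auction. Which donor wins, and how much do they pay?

#23 pays $3,920

Rule: the highest bidder wins and pays the second-highest bid.
Sorting bids: 4,735 (#23) > 3,920 (#12) > 3,440 (#2) > 3,090 (#55) > 2,310 (#25) > 2,185 (#42) > …
Second-price: #23 pays #12's bid of $3,920.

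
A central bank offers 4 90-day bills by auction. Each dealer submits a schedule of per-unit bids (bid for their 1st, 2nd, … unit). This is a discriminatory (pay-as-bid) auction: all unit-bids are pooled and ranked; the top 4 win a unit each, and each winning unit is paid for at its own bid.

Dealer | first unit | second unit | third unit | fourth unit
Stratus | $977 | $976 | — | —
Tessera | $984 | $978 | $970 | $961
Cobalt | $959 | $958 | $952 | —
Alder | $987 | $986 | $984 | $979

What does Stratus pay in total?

All unit-bids, highest first — top 4: 987 (Alder-1), 986 (Alder-2), 984 (Tessera-1), 984 (Alder-3)
Next rejected bid: $979 (not a price — pay-as-bid).
Stratus wins no units.

Stratus pays $0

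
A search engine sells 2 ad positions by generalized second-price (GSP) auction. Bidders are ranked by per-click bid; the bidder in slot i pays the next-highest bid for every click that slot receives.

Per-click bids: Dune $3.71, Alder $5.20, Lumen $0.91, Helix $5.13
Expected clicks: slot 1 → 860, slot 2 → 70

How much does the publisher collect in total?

Sorting advertisers: $5.20 (Alder) > $5.13 (Helix) > $3.71 (Dune) > …
Slot 1: Alder pays $5.13 × 860 = $4411.80
Slot 2: Helix pays $3.71 × 70 = $259.70
Total = $4671.50

Total revenue: $4671.50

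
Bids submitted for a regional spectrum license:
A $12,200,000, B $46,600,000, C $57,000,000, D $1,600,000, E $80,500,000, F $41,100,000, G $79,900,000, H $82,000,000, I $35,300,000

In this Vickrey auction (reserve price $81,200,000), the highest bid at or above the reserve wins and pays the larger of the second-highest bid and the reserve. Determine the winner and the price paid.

Sorting bids: 82,000,000 (H) > 80,500,000 (E) > 79,900,000 (G) > 57,000,000 (C) > 46,600,000 (B) > 41,100,000 (F) > …
Highest eligible bid: H at $82,000,000.
Second-highest bid $80,500,000 is below the reserve $81,200,000, so the reserve binds → payment $81,200,000.

H pays $81,200,000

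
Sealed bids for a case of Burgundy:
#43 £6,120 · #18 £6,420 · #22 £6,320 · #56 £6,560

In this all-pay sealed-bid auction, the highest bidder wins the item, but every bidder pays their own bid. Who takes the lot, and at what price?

#56 pays £6,560

Bids in order: 6,560 (#56) > 6,420 (#18) > 6,320 (#22) > 6,120 (#43)
#56 wins with the top bid; all bids are sunk regardless.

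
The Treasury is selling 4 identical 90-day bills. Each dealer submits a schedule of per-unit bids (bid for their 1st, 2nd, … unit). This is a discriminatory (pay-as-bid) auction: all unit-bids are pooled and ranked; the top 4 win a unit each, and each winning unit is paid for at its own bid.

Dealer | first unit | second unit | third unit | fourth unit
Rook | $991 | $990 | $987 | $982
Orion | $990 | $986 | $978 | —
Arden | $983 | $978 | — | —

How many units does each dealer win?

Pooled unit-bids ranked (top 4): 991 (Rook-1), 990 (Rook-2), 990 (Orion-1), 987 (Rook-3)
Next rejected bid: $986 (not a price — pay-as-bid).
Allocation: Orion 1, Rook 3.

Orion 1, Rook 3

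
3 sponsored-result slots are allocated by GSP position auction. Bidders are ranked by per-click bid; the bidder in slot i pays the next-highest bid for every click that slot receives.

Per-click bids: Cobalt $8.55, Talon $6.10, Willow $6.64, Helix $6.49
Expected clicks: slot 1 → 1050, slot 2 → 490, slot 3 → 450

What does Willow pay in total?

Sorting advertisers: $8.55 (Cobalt) > $6.64 (Willow) > $6.49 (Helix) > $6.10 (Talon)
Willow holds slot 2 → pays next bid $6.49 × 490 clicks = $3180.10.

Willow pays $3180.10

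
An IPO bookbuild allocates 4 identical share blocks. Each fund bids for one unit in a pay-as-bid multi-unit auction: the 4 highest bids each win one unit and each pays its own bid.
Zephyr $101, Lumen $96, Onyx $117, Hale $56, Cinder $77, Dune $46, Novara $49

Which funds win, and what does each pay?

Onyx $117, Zephyr $101, Lumen $96, Cinder $77

Sorting: 117 (Onyx), 101 (Zephyr), 96 (Lumen), 77 (Cinder), 56 (Hale), 49 (Novara), …
Top 4: Onyx, Zephyr, Lumen, Cinder.
Each winner pays its own bid: Onyx $117, Zephyr $101, Lumen $96, Cinder $77.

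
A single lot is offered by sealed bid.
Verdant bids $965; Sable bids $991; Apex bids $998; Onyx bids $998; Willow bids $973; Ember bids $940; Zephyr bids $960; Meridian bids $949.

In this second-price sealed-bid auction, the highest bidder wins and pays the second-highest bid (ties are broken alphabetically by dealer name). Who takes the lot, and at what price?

Apex pays $998

Sorting bids: 998 (Apex) > 998 (Onyx) > 991 (Sable) > 973 (Willow) > 965 (Verdant) > 960 (Zephyr) > …
Tie at $998 → Apex wins by tie-break.
Second-price: Apex pays Onyx's bid of $998.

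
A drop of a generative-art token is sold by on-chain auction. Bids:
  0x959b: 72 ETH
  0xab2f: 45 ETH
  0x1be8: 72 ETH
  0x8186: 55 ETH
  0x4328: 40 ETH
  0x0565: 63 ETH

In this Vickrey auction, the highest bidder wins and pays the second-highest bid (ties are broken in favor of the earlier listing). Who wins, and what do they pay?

Rule: the highest bidder wins and pays the second-highest bid.
Sorting bids: 72 (0x959b) > 72 (0x1be8) > 63 (0x0565) > 55 (0x8186) > 45 (0xab2f) > 40 (0x4328)
0x959b and 0x1be8 tie at 72 ETH; tie-break gives it to 0x959b.
Second-price: 0x959b pays 0x1be8's bid of 72 ETH.

0x959b pays 72 ETH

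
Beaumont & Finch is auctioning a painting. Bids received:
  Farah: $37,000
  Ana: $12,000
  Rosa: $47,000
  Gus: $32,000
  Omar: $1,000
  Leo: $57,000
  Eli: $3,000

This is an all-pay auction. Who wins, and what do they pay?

Leo pays $57,000

Bids in order: 57,000 (Leo) > 47,000 (Rosa) > 37,000 (Farah) > 32,000 (Gus) > 12,000 (Ana) > 3,000 (Eli) > …
Leo wins with the top bid; all bids are sunk regardless.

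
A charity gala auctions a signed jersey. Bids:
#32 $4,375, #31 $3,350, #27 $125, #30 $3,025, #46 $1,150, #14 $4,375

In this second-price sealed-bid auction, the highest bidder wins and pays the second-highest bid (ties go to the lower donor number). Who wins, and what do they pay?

Second-price sealed-bid auction: the highest bidder wins and pays the second-highest bid.
Bids ranked: 4,375 (#14) > 4,375 (#32) > 3,350 (#31) > 3,025 (#30) > 1,150 (#46) > 125 (#27)
Tie at $4,375 → #14 wins by tie-break.
Second-price: #14 pays #32's bid of $4,375.

#14 pays $4,375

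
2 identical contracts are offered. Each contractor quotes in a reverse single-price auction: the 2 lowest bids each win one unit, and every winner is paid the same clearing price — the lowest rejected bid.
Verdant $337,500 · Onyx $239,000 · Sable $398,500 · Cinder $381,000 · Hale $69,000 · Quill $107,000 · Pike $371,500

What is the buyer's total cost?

Total cost: $478,000

Sorting: 69,000 (Hale), 107,000 (Quill), 239,000 (Onyx), 337,500 (Verdant), …
Lowest 2: Hale, Quill.
First losing bid is Onyx's $239,000, which sets the uniform price.
Total cost = 2 × $239,000 = $478,000.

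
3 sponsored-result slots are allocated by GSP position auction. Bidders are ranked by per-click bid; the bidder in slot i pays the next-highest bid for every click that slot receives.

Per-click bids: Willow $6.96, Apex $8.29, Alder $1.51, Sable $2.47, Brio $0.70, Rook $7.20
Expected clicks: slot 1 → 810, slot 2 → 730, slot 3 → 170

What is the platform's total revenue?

Sorting advertisers: $8.29 (Apex) > $7.20 (Rook) > $6.96 (Willow) > $2.47 (Sable) > …
Slot 1: Apex pays $7.20 × 810 = $5832.00
Slot 2: Rook pays $6.96 × 730 = $5080.80
Slot 3: Willow pays $2.47 × 170 = $419.90
Total = $11332.70

Total revenue: $11332.70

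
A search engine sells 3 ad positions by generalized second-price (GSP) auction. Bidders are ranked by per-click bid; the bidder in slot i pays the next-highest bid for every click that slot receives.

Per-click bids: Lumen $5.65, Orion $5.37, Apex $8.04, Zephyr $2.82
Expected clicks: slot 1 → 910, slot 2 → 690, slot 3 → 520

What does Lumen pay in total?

Per-click bids in order: $8.04 (Apex) > $5.65 (Lumen) > $5.37 (Orion) > $2.82 (Zephyr)
Lumen holds slot 2 → pays next bid $5.37 × 690 clicks = $3705.30.

Lumen pays $3705.30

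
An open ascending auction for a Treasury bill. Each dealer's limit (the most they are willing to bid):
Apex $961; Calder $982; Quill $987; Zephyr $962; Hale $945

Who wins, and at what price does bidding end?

Open ascending-bid auction: the price rises until one bidder remains; the winner pays the price at which the last rival dropped out.
Limits in order: 987 (Quill) > 982 (Calder) > 962 (Zephyr) > 961 (Apex) > 945 (Hale)
Bidding ends when Calder exits at $982; Quill takes it.

Quill wins at $982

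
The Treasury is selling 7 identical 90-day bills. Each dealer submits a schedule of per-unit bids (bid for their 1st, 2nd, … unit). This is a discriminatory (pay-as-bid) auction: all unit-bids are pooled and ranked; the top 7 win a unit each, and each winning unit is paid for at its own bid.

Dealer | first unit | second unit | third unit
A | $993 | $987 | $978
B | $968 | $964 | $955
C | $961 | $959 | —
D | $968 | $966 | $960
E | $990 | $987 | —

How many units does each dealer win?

A 3, B 1, D 1, E 2

Merging the schedules and taking the best 7: 993 (A-1), 990 (E-1), 987 (A-2), 987 (E-2), 978 (A-3), 968 (B-1), 968 (D-1)
Next rejected bid: $966 (not a price — pay-as-bid).
Allocation: A 3, B 1, D 1, E 2.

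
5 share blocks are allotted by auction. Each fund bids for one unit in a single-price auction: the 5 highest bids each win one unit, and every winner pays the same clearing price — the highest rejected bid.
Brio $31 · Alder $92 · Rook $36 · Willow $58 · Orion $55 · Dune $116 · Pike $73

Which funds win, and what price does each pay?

Bids ranked high→low: 116 (Dune), 92 (Alder), 73 (Pike), 58 (Willow), 55 (Orion), 36 (Rook), 31 (Brio)
The 5 highest are Dune, Alder, Pike, Willow, Orion.
First losing bid is Rook's $36, which sets the uniform price.

Dune, Alder, Pike, Willow, Orion; each pays $36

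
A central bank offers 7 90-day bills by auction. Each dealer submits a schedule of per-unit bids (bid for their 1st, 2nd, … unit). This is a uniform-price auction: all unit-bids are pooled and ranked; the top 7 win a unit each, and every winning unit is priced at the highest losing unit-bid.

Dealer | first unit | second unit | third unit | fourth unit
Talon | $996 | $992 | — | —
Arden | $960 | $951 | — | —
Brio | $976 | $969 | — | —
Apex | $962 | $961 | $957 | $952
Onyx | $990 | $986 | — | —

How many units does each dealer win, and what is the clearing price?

Apex 1, Brio 2, Onyx 2, Talon 2; clearing price $961

All unit-bids, highest first — top 7: 996 (Talon-1), 992 (Talon-2), 990 (Onyx-1), 986 (Onyx-2), 976 (Brio-1), 969 (Brio-2), 962 (Apex-1)
Highest rejected unit-bid = $961.
Allocation: Apex 1, Brio 2, Onyx 2, Talon 2.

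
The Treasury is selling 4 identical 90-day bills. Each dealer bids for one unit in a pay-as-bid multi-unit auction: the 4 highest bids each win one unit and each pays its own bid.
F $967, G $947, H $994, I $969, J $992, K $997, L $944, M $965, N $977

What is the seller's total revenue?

Total revenue: $3,960

Ordering the bids: 997 (K), 994 (H), 992 (J), 977 (N), 969 (I), 967 (F), …
The 4 highest are K, H, J, N.
Total revenue = 997 + 994 + 992 + 977 = $3,960.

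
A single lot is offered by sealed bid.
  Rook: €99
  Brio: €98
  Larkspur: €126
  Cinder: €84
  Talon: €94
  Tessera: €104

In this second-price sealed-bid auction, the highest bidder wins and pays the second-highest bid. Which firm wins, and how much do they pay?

Bids ranked: 126 (Larkspur) > 104 (Tessera) > 99 (Rook) > 98 (Brio) > 94 (Talon) > 84 (Cinder)
Larkspur is highest; pays the second-highest bid, €104.

Larkspur pays €104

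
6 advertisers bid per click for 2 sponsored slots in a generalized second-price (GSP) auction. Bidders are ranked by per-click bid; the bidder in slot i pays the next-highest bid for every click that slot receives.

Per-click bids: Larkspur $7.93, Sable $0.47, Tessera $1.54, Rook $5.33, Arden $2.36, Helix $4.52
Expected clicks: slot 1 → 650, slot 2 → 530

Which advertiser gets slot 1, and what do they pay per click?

Larkspur; $5.33 per click

Per-click bids in order: $7.93 (Larkspur) > $5.33 (Rook) > $4.52 (Helix) > …
Slot 1 goes to the first-ranked bidder, Larkspur, who pays the next bid down: $5.33/click.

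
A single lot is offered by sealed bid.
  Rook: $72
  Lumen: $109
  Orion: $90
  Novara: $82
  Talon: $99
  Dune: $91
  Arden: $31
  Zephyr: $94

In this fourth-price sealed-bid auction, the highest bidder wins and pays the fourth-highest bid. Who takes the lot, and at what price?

Rule: the highest bidder wins and pays the fourth-highest bid.
Bids ranked: 109 (Lumen) > 99 (Talon) > 94 (Zephyr) > 91 (Dune) > 90 (Orion) > 82 (Novara) > …
Lumen is highest; pays the fourth-highest bid, $91.

Lumen pays $91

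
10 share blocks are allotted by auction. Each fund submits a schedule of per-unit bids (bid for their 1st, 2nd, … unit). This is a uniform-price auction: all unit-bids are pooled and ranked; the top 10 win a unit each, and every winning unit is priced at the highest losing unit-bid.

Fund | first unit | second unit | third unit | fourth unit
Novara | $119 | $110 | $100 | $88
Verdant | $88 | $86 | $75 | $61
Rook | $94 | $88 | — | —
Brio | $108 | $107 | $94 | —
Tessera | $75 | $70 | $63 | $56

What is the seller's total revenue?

Pooled unit-bids ranked (top 10): 119 (Novara-1), 110 (Novara-2), 108 (Brio-1), 107 (Brio-2), 100 (Novara-3), 94 (Rook-1), 94 (Brio-3), 88 (Novara-4), 88 (Verdant-1), 88 (Rook-2)
The (k+1)-th unit-bid is $86.
Allocation: Brio 3, Novara 4, Rook 2, Verdant 1. Every unit priced at $86.
Revenue = 10 × 86 = $860.

Total revenue: $860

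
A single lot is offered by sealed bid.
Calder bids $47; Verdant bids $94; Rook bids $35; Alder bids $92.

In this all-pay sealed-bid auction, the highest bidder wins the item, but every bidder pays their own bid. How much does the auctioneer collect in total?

All-pay sealed-bid auction: the highest bidder wins the item, but every bidder pays their own bid.
Sorting bids: 94 (Verdant) > 92 (Alder) > 47 (Calder) > 35 (Rook)
Every bidder forfeits their bid regardless of winning.
Revenue = 47 + 94 + 35 + 92 = $268.

Total revenue: $268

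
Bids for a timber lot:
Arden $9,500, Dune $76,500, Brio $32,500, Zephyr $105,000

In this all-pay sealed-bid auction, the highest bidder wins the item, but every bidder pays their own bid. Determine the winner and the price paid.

All-pay sealed-bid auction: the highest bidder wins the item, but every bidder pays their own bid.
Bids ranked: 105,000 (Zephyr) > 76,500 (Dune) > 32,500 (Brio) > 9,500 (Arden)
Zephyr is highest and takes the item; every bidder forfeits their bid.

Zephyr pays $105,000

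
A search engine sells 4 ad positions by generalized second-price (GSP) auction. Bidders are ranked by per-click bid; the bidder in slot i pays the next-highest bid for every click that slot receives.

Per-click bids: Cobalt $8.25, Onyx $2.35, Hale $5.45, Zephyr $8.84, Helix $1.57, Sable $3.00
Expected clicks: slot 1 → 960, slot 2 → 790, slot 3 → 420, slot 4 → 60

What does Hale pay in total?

Hale pays $1260.00

Ranked by bid: $8.84 (Zephyr) > $8.25 (Cobalt) > $5.45 (Hale) > $3.00 (Sable) > $2.35 (Onyx) > …
Hale holds slot 3 → pays next bid $3.00 × 420 clicks = $1260.00.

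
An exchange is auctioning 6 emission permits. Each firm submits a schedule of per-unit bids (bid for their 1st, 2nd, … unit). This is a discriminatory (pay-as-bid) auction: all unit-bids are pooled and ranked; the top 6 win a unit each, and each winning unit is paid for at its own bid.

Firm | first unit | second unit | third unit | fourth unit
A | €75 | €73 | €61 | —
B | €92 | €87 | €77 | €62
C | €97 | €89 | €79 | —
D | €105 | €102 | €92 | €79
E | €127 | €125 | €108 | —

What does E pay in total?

E pays €360

All unit-bids, highest first — top 6: 127 (E-1), 125 (E-2), 108 (E-3), 105 (D-1), 102 (D-2), 97 (C-1)
Next rejected bid: €92 (not a price — pay-as-bid).
E's winning unit-bids: 127 + 125 + 108 = €360.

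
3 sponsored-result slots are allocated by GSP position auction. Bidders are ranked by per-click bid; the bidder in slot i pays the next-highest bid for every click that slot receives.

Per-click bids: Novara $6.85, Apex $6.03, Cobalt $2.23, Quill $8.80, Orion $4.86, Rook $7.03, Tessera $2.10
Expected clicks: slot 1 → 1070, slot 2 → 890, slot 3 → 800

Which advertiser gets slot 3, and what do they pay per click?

Ranked by bid: $8.80 (Quill) > $7.03 (Rook) > $6.85 (Novara) > $6.03 (Apex) > …
Slot 3 goes to the third-ranked bidder, Novara, who pays the next bid down: $6.03/click.

Novara; $6.03 per click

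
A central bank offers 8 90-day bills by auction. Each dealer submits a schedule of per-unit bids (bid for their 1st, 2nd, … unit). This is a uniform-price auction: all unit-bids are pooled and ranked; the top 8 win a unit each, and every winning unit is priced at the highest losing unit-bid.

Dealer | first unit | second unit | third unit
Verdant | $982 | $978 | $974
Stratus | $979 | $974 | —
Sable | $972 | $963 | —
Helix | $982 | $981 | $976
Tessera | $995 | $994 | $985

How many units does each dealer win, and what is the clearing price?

Helix 2, Stratus 1, Tessera 3, Verdant 2; clearing price $976

Merging the schedules and taking the best 8: 995 (Tessera-1), 994 (Tessera-2), 985 (Tessera-3), 982 (Verdant-1), 982 (Helix-1), 981 (Helix-2), 979 (Stratus-1), 978 (Verdant-2)
The (k+1)-th unit-bid is $976.
Allocation: Helix 2, Stratus 1, Tessera 3, Verdant 2.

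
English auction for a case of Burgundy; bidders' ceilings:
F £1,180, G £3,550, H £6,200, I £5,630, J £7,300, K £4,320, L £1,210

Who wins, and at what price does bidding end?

Sorting limits: 7,300 (J) > 6,200 (H) > 5,630 (I) > 4,320 (K) > 3,550 (G) > 1,210 (L) > …
H is the last rival to drop out, at £6,200; J remains and wins at that price.

J wins at £6,200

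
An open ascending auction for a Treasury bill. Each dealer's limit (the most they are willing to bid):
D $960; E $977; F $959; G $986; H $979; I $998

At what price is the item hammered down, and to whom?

Limits in order: 998 (I) > 986 (G) > 979 (H) > 977 (E) > 960 (D) > 959 (F)
Bidding ends when G exits at $986; I takes it.

I wins at $986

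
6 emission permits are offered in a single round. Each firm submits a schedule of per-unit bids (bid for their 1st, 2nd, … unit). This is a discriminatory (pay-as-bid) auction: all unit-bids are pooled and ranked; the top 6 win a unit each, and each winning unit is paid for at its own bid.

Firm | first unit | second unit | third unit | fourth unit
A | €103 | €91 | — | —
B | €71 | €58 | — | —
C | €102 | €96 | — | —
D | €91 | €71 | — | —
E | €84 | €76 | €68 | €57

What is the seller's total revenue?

Merging the schedules and taking the best 6: 103 (A-1), 102 (C-1), 96 (C-2), 91 (A-2), 91 (D-1), 84 (E-1)
Next rejected bid: €76 (not a price — pay-as-bid).
Each winning unit pays its own bid.
Revenue = 103 + 102 + 96 + 91 + 91 + 84 = €567.

Total revenue: €567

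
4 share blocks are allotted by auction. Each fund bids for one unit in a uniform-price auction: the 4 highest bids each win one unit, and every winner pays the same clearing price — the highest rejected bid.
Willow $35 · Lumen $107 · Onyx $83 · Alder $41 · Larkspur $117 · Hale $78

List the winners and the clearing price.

Bids ranked high→low: 117 (Larkspur), 107 (Lumen), 83 (Onyx), 78 (Hale), 41 (Alder), 35 (Willow)
Winners (4 units): Larkspur, Lumen, Onyx, Hale.
Highest unsuccessful bid: $41 → clearing price.

Larkspur, Lumen, Onyx, Hale; each pays $41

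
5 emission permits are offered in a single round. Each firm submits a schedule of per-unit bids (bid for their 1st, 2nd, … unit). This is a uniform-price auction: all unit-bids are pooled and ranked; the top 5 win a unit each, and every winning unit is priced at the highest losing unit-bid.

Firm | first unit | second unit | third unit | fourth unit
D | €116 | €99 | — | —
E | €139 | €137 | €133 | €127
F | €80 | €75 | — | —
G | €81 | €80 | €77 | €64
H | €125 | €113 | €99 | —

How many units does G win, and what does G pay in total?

Merging the schedules and taking the best 5: 139 (E-1), 137 (E-2), 133 (E-3), 127 (E-4), 125 (H-1)
First bid not allocated: €116.
G wins 0 unit(s) at €116 each.

G: 0 units, pays €0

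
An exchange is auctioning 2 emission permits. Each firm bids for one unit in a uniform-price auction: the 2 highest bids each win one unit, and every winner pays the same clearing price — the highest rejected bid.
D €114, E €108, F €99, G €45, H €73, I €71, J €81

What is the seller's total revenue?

Total revenue: €198

Bids ranked high→low: 114 (D), 108 (E), 99 (F), 81 (J), …
The 2 highest are D, E.
Highest unsuccessful bid: €99 → clearing price.
Total revenue = 2 × €99 = €198.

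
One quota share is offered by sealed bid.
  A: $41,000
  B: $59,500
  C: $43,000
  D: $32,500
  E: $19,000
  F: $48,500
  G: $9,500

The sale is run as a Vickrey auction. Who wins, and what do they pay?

Vickrey auction: the highest bidder wins and pays the second-highest bid.
Bids in order: 59,500 (B) > 48,500 (F) > 43,000 (C) > 41,000 (A) > 32,500 (D) > 19,000 (E) > …
B wins with the highest bid; price is set by the runner-up at $48,500.

B pays $48,500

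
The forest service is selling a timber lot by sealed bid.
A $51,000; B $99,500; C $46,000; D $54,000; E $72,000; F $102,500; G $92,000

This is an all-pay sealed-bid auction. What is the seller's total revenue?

Bids ranked: 102,500 (F) > 99,500 (B) > 92,000 (G) > 72,000 (E) > 54,000 (D) > 51,000 (A) > …
Every bidder forfeits their bid regardless of winning.
Revenue = 51,000 + 99,500 + 46,000 + 54,000 + 72,000 + 102,500 + 92,000 = $517,000.

Total revenue: $517,000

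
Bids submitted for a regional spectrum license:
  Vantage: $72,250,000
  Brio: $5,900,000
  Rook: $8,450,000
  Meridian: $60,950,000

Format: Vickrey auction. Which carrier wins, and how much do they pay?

Bids in order: 72,250,000 (Vantage) > 60,950,000 (Meridian) > 8,450,000 (Rook) > 5,900,000 (Brio)
Vantage is highest; pays the second-highest bid, $60,950,000.

Vantage pays $60,950,000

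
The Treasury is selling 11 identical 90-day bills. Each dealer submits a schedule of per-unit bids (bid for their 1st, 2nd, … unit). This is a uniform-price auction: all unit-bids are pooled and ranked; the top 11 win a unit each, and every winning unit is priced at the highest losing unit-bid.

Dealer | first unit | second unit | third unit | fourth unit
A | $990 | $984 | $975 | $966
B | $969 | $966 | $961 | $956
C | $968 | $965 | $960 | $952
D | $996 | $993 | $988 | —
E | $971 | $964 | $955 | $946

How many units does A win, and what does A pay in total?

A: 4 units, pays $3,860

Merging the schedules and taking the best 11: 996 (D-1), 993 (D-2), 990 (A-1), 988 (D-3), 984 (A-2), 975 (A-3), 971 (E-1), 969 (B-1), 968 (C-1), 966 (A-4), 966 (B-2)
First bid not allocated: $965.
A wins 4 unit(s) at $965 each.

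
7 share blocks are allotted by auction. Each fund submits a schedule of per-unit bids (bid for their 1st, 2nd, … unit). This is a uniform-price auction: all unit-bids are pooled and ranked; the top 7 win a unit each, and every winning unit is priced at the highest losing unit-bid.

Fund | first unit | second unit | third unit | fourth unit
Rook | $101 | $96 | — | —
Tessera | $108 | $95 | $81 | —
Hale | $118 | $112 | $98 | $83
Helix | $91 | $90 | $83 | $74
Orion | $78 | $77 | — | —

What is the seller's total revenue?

Merging the schedules and taking the best 7: 118 (Hale-1), 112 (Hale-2), 108 (Tessera-1), 101 (Rook-1), 98 (Hale-3), 96 (Rook-2), 95 (Tessera-2)
Highest rejected unit-bid = $91.
Allocation: Hale 3, Rook 2, Tessera 2. Every unit priced at $91.
Revenue = 7 × 91 = $637.

Total revenue: $637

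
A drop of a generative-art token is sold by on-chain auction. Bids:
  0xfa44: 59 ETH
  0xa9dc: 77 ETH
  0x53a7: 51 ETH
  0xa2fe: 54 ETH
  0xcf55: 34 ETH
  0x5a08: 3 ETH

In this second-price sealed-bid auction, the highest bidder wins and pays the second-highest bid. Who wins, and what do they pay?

Sorting bids: 77 (0xa9dc) > 59 (0xfa44) > 54 (0xa2fe) > 51 (0x53a7) > 34 (0xcf55) > 3 (0x5a08)
0xa9dc is highest; pays the second-highest bid, 59 ETH.

0xa9dc pays 59 ETH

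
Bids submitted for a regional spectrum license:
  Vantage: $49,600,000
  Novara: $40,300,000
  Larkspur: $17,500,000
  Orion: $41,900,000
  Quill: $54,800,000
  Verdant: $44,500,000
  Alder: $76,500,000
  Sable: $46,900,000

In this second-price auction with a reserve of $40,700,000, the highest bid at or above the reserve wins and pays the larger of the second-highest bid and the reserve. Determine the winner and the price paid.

Alder pays $54,800,000

Sorting bids: 76,500,000 (Alder) > 54,800,000 (Quill) > 49,600,000 (Vantage) > 46,900,000 (Sable) > 44,500,000 (Verdant) > 41,900,000 (Orion) > …
Alder has the top bid at or above the reserve ($76,500,000).
max(second-highest $54,800,000, reserve $40,700,000) = $54,800,000; the reserve does not bind.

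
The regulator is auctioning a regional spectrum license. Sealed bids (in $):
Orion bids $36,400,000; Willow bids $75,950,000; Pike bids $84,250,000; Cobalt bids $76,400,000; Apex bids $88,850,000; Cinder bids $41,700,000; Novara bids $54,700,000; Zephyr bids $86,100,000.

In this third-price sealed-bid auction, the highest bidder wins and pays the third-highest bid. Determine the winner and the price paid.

Sorting bids: 88,850,000 (Apex) > 86,100,000 (Zephyr) > 84,250,000 (Pike) > 76,400,000 (Cobalt) > 75,950,000 (Willow) > 54,700,000 (Novara) > …
Apex wins; payment is bid #3 in the ranking = $84,250,000.

Apex pays $84,250,000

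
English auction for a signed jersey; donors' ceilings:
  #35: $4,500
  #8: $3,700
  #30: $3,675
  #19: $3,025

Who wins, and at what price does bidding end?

#35 wins at $3,700

Sorting limits: 4,500 (#35) > 3,700 (#8) > 3,675 (#30) > 3,025 (#19)
#8 is the last rival to drop out, at $3,700; #35 remains and wins at that price.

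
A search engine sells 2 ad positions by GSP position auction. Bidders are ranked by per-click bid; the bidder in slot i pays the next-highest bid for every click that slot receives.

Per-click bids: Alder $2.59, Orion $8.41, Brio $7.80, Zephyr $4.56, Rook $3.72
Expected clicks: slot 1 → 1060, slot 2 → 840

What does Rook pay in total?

Sorting advertisers: $8.41 (Orion) > $7.80 (Brio) > $4.56 (Zephyr) > …
Rook ranks below slot 2 → no slot, pays nothing.

Rook pays $0.00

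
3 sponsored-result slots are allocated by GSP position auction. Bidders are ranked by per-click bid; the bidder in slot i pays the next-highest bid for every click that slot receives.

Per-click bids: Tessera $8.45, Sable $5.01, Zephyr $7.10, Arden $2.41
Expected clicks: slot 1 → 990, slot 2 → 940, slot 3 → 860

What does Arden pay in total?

Arden pays $0.00

Per-click bids in order: $8.45 (Tessera) > $7.10 (Zephyr) > $5.01 (Sable) > $2.41 (Arden)
Arden ranks below slot 3 → no slot, pays nothing.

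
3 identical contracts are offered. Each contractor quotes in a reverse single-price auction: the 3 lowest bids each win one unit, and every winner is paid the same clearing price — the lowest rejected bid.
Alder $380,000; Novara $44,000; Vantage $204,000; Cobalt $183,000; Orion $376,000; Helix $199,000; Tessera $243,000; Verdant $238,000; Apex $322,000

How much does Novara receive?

Sorting: 44,000 (Novara), 183,000 (Cobalt), 199,000 (Helix), 204,000 (Vantage), 238,000 (Verdant), …
The 3 lowest are Novara, Cobalt, Helix.
First losing bid is Vantage's $204,000, which sets the uniform price.
Novara wins → is paid $204,000.

Novara is paid $204,000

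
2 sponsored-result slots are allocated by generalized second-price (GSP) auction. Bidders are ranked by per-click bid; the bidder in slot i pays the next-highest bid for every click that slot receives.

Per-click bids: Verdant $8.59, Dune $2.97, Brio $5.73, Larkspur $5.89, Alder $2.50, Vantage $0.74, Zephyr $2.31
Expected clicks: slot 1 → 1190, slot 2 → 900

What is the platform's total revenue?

Total revenue: $12166.10

Sorting advertisers: $8.59 (Verdant) > $5.89 (Larkspur) > $5.73 (Brio) > …
Slot 1: Verdant pays $5.89 × 1190 = $7009.10
Slot 2: Larkspur pays $5.73 × 900 = $5157.00
Total = $12166.10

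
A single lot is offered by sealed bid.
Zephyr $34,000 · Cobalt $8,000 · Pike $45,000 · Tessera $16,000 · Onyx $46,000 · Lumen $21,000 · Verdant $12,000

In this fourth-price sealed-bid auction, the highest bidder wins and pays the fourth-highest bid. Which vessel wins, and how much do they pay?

Onyx pays $21,000

Rule: the highest bidder wins and pays the fourth-highest bid.
Bids ranked: 46,000 (Onyx) > 45,000 (Pike) > 34,000 (Zephyr) > 21,000 (Lumen) > 16,000 (Tessera) > 12,000 (Verdant) > …
Onyx is highest; pays the fourth-highest bid, $21,000.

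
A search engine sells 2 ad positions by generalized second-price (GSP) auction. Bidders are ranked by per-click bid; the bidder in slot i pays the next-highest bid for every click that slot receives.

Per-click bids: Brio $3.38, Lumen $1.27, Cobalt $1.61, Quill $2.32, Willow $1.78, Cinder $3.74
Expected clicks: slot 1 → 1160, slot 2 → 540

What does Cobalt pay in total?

Per-click bids in order: $3.74 (Cinder) > $3.38 (Brio) > $2.32 (Quill) > …
Cobalt ranks below slot 2 → no slot, pays nothing.

Cobalt pays $0.00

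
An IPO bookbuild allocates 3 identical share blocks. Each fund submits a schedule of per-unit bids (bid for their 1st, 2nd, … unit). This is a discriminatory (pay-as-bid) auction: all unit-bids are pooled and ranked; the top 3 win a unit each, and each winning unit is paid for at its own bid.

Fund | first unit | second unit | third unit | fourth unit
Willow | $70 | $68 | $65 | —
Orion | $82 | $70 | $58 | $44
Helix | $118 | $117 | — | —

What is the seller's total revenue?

Total revenue: $317

Merging the schedules and taking the best 3: 118 (Helix-1), 117 (Helix-2), 82 (Orion-1)
Next rejected bid: $70 (not a price — pay-as-bid).
Each winning unit pays its own bid.
Revenue = 118 + 117 + 82 = $317.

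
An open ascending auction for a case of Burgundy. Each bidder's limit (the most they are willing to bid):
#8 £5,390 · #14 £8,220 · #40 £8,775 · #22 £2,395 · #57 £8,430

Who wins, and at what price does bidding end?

Open ascending-bid auction: the price rises until one bidder remains; the winner pays the price at which the last rival dropped out.
Sorting limits: 8,775 (#40) > 8,430 (#57) > 8,220 (#14) > 5,390 (#8) > 2,395 (#22)
Bidding ends when #57 exits at £8,430; #40 takes it.

#40 wins at £8,430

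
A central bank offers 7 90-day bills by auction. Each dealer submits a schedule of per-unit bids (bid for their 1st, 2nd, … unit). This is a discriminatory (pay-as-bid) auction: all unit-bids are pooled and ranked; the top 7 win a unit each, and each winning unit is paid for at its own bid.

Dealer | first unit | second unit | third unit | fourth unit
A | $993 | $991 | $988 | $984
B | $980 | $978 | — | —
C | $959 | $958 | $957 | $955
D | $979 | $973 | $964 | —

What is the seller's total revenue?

Merging the schedules and taking the best 7: 993 (A-1), 991 (A-2), 988 (A-3), 984 (A-4), 980 (B-1), 979 (D-1), 978 (B-2)
Next rejected bid: $973 (not a price — pay-as-bid).
Each winning unit pays its own bid.
Revenue = 993 + 991 + 988 + 984 + 980 + 979 + 978 = $6,893.

Total revenue: $6,893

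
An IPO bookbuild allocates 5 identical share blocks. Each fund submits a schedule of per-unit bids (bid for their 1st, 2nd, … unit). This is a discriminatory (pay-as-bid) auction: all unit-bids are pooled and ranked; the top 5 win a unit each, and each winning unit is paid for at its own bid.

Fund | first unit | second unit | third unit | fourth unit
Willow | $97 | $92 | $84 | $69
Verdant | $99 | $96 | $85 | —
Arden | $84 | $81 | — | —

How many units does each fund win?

Merging the schedules and taking the best 5: 99 (Verdant-1), 97 (Willow-1), 96 (Verdant-2), 92 (Willow-2), 85 (Verdant-3)
Next rejected bid: $84 (not a price — pay-as-bid).
Allocation: Verdant 3, Willow 2.

Verdant 3, Willow 2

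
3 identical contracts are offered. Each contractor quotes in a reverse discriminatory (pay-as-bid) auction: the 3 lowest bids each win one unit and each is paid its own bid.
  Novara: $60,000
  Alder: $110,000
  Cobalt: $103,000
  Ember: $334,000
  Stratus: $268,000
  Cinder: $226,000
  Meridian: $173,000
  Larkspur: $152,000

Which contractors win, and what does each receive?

Sorting: 60,000 (Novara), 103,000 (Cobalt), 110,000 (Alder), 152,000 (Larkspur), 173,000 (Meridian), …
Lowest 3: Novara, Cobalt, Alder.
Each winner is paid its own bid: Novara $60,000, Cobalt $103,000, Alder $110,000.

Novara $60,000, Cobalt $103,000, Alder $110,000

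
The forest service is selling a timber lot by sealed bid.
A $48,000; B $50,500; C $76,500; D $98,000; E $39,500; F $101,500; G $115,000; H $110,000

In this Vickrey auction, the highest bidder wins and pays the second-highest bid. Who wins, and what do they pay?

G pays $110,000

Rule: the highest bidder wins and pays the second-highest bid.
Bids ranked: 115,000 (G) > 110,000 (H) > 101,500 (F) > 98,000 (D) > 76,500 (C) > 50,500 (B) > …
G wins with the highest bid; price is set by the runner-up at $110,000.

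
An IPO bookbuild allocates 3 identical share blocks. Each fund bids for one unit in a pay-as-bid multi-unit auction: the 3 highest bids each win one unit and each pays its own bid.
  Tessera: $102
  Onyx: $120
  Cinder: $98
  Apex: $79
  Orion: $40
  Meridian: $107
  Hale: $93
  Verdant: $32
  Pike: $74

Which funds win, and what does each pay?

Onyx $120, Meridian $107, Tessera $102

Bids ranked high→low: 120 (Onyx), 107 (Meridian), 102 (Tessera), 98 (Cinder), 93 (Hale), …
The 3 highest are Onyx, Meridian, Tessera.
Each winner pays its own bid: Onyx $120, Meridian $107, Tessera $102.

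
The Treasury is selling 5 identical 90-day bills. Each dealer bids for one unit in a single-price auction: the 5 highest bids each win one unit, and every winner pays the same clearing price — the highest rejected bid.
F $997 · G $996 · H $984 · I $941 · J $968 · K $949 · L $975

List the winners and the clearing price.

F, G, H, L, J; each pays $949

Ordering the bids: 997 (F), 996 (G), 984 (H), 975 (L), 968 (J), 949 (K), 941 (I)
Winners (5 units): F, G, H, L, J.
Clearing price = highest rejected bid = $949.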